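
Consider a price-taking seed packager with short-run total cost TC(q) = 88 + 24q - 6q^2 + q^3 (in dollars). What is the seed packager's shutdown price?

$15 per unit

The shutdown price is the minimum of AVC. VC = 24q - 6q^2 + q^3, so AVC = 24 - 6q + q^2.
At the minimum of AVC, MC = AVC. MC = 24 - 12q + 3q^2; setting MC = AVC gives 2q^2 - 6q = 0, so q = 3. min AVC = 15.
For P < $15 the firm produces nothing.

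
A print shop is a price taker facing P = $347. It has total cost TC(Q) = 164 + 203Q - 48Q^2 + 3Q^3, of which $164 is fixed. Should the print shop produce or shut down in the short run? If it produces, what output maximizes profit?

Produce at Q = 12

Variable cost is VC = 203Q - 48Q^2 + 3Q^3, so AVC = VC/Q = 203 - 48Q + 3Q^2 and MC = dTC/dQ = 203 - 96Q + 9Q^2.
The AVC parabola has its vertex at Q = 48/6 = 8, where AVC = 203 - 48·8 + 3·8^2 = $11.
Because $347 ≥ $11, revenue can cover variable cost; the firm operates.
Solving P = MC: -144 - 96Q + 9Q^2 = 0 ⇒ Q = -4/3 or 12. On the upward-sloping branch, Q* = 12.
Check: AVC at Q = 12 is $59 ≤ P, so revenue covers variable cost.
Profit = P·Q − TC = 347·12 − 872 = $3292.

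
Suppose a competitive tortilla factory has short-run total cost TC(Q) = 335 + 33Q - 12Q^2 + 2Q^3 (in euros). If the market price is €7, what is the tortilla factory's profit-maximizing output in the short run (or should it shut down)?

Strip out fixed cost: VC = 33Q - 12Q^2 + 2Q^3. Then AVC = 33 - 12Q + 2Q^2 and MC = 33 - 24Q + 6Q^2.
The AVC parabola has its vertex at Q = 12/4 = 3, where AVC = 33 - 12·3 + 2·3^2 = €15.
With P < min AVC (€7 < €15), every unit sold adds to the loss.
Shutting down limits the loss to fixed cost, €335.

Shut down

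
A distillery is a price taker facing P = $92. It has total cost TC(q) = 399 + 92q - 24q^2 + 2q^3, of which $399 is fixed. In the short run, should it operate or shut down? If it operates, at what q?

Variable cost is VC = 92q - 24q^2 + 2q^3, so AVC = VC/q = 92 - 24q + 2q^2 and MC = dTC/dq = 92 - 48q + 6q^2.
The AVC parabola has its vertex at q = 24/4 = 6, where AVC = 92 - 24·6 + 2·6^2 = $20.
Because $92 ≥ $20, revenue can cover variable cost; the firm operates.
P = MC gives -48q + 6q^2 = 0, with roots 0 and 8. Take the larger (rising MC): q* = 8.
Check: AVC at q = 8 is $28 ≤ P, so revenue covers variable cost.
Profit = P·q − TC = 92·8 − 623 = $113.

Produce at q = 8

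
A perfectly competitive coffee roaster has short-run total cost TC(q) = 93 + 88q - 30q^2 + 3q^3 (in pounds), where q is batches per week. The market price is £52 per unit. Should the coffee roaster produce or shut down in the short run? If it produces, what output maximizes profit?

From TC, MC = TC'(q) = 88 - 60q + 9q^2 and AVC = VC/q = 88 - 30q + 3q^2.
AVC is minimized where dAVC/dq = -30 + 6q = 0, at q = 5; min AVC = 88 - 30·5 + 3·5^2 = £13.
P = £52 exceeds min AVC = £13, so the firm stays open.
Solving P = MC: 36 - 60q + 9q^2 = 0 ⇒ q = 2/3 or 6. On the upward-sloping branch, q* = 6.
Check: AVC at q = 6 is £16 ≤ P, so revenue covers variable cost.
Profit = P·q − TC = 52·6 − 189 = £123.

Produce at q = 6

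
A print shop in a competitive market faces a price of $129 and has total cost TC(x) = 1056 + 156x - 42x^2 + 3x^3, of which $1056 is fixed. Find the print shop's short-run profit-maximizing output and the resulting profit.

Profit = -$84 at x = 9

AVC = 156 - 42x + 3x^2; min AVC = $9 at x = 7. Since P = $129 ≥ min AVC, the firm produces.
With MC = 156 - 84x + 9x^2, P = MC on the upward-sloping part at x* = 9.
TR = 129·9 = 1161. TC = 1056 + 189 = 1245. Profit = 1161 − 1245 = -$84.
By producing, the firm covers all variable cost plus $972 of fixed cost; shutting down would lose the full $1056.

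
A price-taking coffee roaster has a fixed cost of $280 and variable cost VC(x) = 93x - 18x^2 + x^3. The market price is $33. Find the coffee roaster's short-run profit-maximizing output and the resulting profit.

AVC = 93 - 18x + x^2; min AVC = $12 at x = 9. Since P = $33 ≥ min AVC, the firm produces.
MC = 93 - 36x + 3x^2. Setting P = MC and taking the root on the rising branch gives x* = 10.
TR = 33·10 = 330. TC = 280 + 130 = 410. Profit = 330 − 410 = -$80.
That loss of $80 beats the $280 the firm would lose by shutting down; producing recovers $200 of fixed cost.

Profit = -$80 at x = 10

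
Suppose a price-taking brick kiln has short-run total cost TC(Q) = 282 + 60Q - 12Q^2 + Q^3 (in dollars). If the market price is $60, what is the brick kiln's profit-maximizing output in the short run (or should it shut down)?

From TC, MC = TC'(Q) = 60 - 24Q + 3Q^2 and AVC = VC/Q = 60 - 12Q + Q^2.
The AVC parabola has its vertex at Q = 12/2 = 6, where AVC = 60 - 12·6 + 6^2 = $24.
P = $60 exceeds min AVC = $24, so the firm stays open.
Solving P = MC: -24Q + 3Q^2 = 0 ⇒ Q = 0 or 8. On the upward-sloping branch, Q* = 8.
Check: AVC at Q = 8 is $28 ≤ P, so revenue covers variable cost.
Profit = P·Q − TC = 60·8 − 506 = -$26, a loss, but smaller than the $282 fixed cost the firm would lose by shutting down.

Produce at Q = 8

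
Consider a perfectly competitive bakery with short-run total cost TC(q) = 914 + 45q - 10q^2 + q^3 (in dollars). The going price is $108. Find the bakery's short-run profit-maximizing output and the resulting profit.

Profit = -$266 at q = 9

AVC = 45 - 10q + q^2; min AVC = $20 at q = 5. Since P = $108 ≥ min AVC, the firm produces.
With MC = 45 - 20q + 3q^2, P = MC on the upward-sloping part at q* = 9.
TR = 108·9 = 972. TC = 914 + 324 = 1238. Profit = 972 − 1238 = -$266.
That loss of $266 beats the $914 the firm would lose by shutting down; producing recovers $648 of fixed cost.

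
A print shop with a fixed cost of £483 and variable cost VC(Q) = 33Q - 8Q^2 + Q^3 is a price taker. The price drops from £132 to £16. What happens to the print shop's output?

Output falls from 9 to 0 (the firm shuts down)

AVC = 33 - 8Q + Q^2, minimized at Q = 4 where min AVC = £17. MC = 33 - 16Q + 3Q^2.
At P = £132 ≥ min AVC, set P = MC on the rising branch: Q = 9.
At P = £16 < min AVC = £17, price no longer covers variable cost at any output, so the firm shuts down: Q = 0.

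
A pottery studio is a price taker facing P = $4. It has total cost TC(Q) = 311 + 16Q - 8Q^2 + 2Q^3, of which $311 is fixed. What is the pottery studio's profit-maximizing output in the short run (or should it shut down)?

Shut down

Strip out fixed cost: VC = 16Q - 8Q^2 + 2Q^3. Then AVC = 16 - 8Q + 2Q^2 and MC = 16 - 16Q + 6Q^2.
AVC hits its minimum where MC = AVC, at Q = 2, giving min AVC = 16 - 8·2 + 2·2^2 = $8.
Since P = $4 < min AVC = $8, price fails to cover variable cost at any output.
The firm minimizes its loss by shutting down and losing only its fixed cost of $311.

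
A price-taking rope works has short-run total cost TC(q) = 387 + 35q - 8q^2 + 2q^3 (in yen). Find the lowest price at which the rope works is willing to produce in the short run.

Short-run supply begins at min AVC. From VC = 35q - 8q^2 + 2q^3, AVC = 35 - 8q + 2q^2.
dAVC/dq = -8 + 4q = 0 gives q = 2. min AVC = 35 - 8·2 + 2·2^2 = 27.
The firm shuts down for any P below ¥27.

¥27 per unit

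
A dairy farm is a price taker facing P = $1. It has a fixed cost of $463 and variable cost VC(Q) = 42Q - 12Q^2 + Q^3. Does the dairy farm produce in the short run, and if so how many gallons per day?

Variable cost is VC = 42Q - 12Q^2 + Q^3, so AVC = VC/Q = 42 - 12Q + Q^2 and MC = dTC/dQ = 42 - 24Q + 3Q^2.
AVC is minimized where dAVC/dQ = -12 + 2Q = 0, at Q = 6; min AVC = 42 - 12·6 + 6^2 = $6.
With P < min AVC ($1 < $6), every unit sold adds to the loss.
The firm minimizes its loss by shutting down and losing only its fixed cost of $463.

Shut down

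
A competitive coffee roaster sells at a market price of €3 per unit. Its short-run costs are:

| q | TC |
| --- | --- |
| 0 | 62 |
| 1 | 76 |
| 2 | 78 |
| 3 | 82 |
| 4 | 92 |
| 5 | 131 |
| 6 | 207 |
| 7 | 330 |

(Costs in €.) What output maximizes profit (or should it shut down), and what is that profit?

q = 0 (shut down); profit = -€62

Profit at each row (π = 3q − TC): q=0: -62; q=1: -73; q=2: -72; q=3: -73; q=4: -80; q=5: -116; q=6: -189; q=7: -309.
Profit is highest at q = 0. Equivalently, the lowest AVC in the table is 20/3 ≈ €6.67 at q = 3, and P = €3 falls below it — price never covers variable cost, so the firm shuts down and loses only its fixed cost.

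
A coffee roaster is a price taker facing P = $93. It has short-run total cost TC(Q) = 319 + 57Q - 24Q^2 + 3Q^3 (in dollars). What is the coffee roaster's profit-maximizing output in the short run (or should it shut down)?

Variable cost is VC = 57Q - 24Q^2 + 3Q^3, so AVC = VC/Q = 57 - 24Q + 3Q^2 and MC = dTC/dQ = 57 - 48Q + 9Q^2.
AVC is minimized where dAVC/dQ = -24 + 6Q = 0, at Q = 4; min AVC = 57 - 24·4 + 3·4^2 = $9.
Because $93 ≥ $9, revenue can cover variable cost; the firm operates.
Solving P = MC: -36 - 48Q + 9Q^2 = 0 ⇒ Q = -2/3 or 6. On the upward-sloping branch, Q* = 6.
Check: AVC at Q = 6 is $21 ≤ P, so revenue covers variable cost.
Profit = P·Q − TC = 93·6 − 445 = $113.

Produce at Q = 6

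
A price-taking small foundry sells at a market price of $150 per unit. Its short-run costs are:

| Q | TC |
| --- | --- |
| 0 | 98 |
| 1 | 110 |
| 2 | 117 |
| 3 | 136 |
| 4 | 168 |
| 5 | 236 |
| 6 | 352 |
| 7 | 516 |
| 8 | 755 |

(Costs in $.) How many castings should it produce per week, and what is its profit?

Tabulate TR − TC: Q=0: -98; Q=1: 40; Q=2: 183; Q=3: 314; Q=4: 432; Q=5: 514; Q=6: 548; Q=7: 534; Q=8: 445.
Profit is maximized at Q = 6. AVC there is 254/6 = $42.33 ≤ P, so producing beats shutting down (which would give -$98).

Q = 6; profit = $548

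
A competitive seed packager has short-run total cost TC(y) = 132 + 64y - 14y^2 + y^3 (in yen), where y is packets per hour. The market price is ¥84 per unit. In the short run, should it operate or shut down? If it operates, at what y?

Produce at y = 10

Strip out fixed cost: VC = 64y - 14y^2 + y^3. Then AVC = 64 - 14y + y^2 and MC = 64 - 28y + 3y^2.
AVC hits its minimum where MC = AVC, at y = 7, giving min AVC = 64 - 14·7 + 7^2 = ¥15.
Since P = ¥84 ≥ min AVC = ¥15, price covers variable cost and the firm should produce.
Solving P = MC: -20 - 28y + 3y^2 = 0 ⇒ y = -2/3 or 10. On the upward-sloping branch, y* = 10.
Check: AVC at y = 10 is ¥24 ≤ P, so revenue covers variable cost.
Profit = P·y − TC = 84·10 − 372 = ¥468.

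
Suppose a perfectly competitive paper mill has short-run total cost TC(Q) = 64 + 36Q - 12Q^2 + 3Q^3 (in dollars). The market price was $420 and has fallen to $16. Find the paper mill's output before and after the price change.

AVC = 36 - 12Q + 3Q^2, minimized at Q = 2 where min AVC = $24. MC = 36 - 24Q + 9Q^2.
With P = $420 above the shutdown price, P = MC gives Q = 8.
At P = $16 < min AVC = $24, price no longer covers variable cost at any output, so the firm shuts down: Q = 0.

Output falls from 8 to 0 (the firm shuts down)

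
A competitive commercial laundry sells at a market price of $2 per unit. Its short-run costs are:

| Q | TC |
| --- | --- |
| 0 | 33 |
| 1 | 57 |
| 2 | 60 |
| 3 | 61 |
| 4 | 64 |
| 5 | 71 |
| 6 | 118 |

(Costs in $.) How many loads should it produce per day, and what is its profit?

Q = 0 (shut down); profit = -$33

Compute π = P·Q − TC at each output: Q=0: -33; Q=1: -55; Q=2: -56; Q=3: -55; Q=4: -56; Q=5: -61; Q=6: -106.
Profit is highest at Q = 0. Equivalently, the lowest AVC in the table is 38/5 ≈ $7.60 at Q = 5, and P = $2 falls below it — price never covers variable cost, so the firm shuts down and loses only its fixed cost.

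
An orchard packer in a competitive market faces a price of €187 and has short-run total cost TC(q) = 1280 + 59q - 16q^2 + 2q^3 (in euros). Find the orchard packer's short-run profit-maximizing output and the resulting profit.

Profit = -€256 at q = 8

AVC = 59 - 16q + 2q^2 has its minimum €27 at q = 4; price €187 clears that bar, so the firm operates.
MC = 59 - 32q + 6q^2. Setting P = MC and taking the root on the rising branch gives q* = 8.
TR = 187·8 = 1496. TC = 1280 + 472 = 1752. Profit = 1496 − 1752 = -€256.
That loss of €256 beats the €1280 the firm would lose by shutting down; producing recovers €1024 of fixed cost.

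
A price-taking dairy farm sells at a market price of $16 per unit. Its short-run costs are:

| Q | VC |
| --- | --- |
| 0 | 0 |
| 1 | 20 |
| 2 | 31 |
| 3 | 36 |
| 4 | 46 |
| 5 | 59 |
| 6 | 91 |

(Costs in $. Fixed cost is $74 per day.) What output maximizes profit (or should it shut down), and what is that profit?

Profit at each row (π = 16Q − TC): Q=0: -74; Q=1: -78; Q=2: -73; Q=3: -62; Q=4: -56; Q=5: -53; Q=6: -69.
Profit is maximized at Q = 5. AVC there is 59/5 = $11.80 ≤ P, so producing beats shutting down (which would give -$74).

Q = 5; profit = -$53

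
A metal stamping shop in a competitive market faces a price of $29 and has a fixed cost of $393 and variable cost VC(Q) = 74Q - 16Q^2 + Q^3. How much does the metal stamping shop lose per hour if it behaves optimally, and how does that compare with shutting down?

Profit = -$231 at Q = 9

AVC = 74 - 16Q + Q^2; min AVC = $10 at Q = 8. Since P = $29 ≥ min AVC, the firm produces.
MC = 74 - 32Q + 3Q^2. Setting P = MC and taking the root on the rising branch gives Q* = 9.
TR = 29·9 = 261. TC = 393 + 99 = 492. Profit = 261 − 492 = -$231.
That loss of $231 beats the $393 the firm would lose by shutting down; producing recovers $162 of fixed cost.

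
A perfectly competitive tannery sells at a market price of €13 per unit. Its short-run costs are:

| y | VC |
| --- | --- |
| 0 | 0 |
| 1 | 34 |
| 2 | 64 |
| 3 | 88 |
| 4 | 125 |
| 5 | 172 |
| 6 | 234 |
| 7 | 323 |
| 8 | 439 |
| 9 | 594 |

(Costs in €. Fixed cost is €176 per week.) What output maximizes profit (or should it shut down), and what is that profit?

Compute π = P·y − TC at each output: y=0: -176; y=1: -197; y=2: -214; y=3: -225; y=4: -249; y=5: -283; y=6: -332; y=7: -408; y=8: -511; y=9: -653.
Profit is highest at y = 0. Equivalently, the lowest AVC in the table is 88/3 ≈ €29.33 at y = 3, and P = €13 falls below it — price never covers variable cost, so the firm shuts down and loses only its fixed cost.

y = 0 (shut down); profit = -€176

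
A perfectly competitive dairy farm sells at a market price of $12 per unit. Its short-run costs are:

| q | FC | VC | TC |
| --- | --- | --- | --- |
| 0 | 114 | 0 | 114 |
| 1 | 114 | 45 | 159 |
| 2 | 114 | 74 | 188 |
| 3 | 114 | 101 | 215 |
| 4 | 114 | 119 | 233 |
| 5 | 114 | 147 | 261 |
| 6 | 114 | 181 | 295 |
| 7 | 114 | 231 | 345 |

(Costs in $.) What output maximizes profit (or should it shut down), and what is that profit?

Tabulate TR − TC: q=0: -114; q=1: -147; q=2: -164; q=3: -179; q=4: -185; q=5: -201; q=6: -223; q=7: -261.
Profit is highest at q = 0. Equivalently, the lowest AVC in the table is 147/5 ≈ $29.40 at q = 5, and P = $12 falls below it — price never covers variable cost, so the firm shuts down and loses only its fixed cost.

q = 0 (shut down); profit = -$114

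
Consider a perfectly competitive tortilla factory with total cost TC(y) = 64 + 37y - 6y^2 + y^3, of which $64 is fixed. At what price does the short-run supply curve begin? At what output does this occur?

The shutdown price is the minimum of AVC. VC = 37y - 6y^2 + y^3, so AVC = 37 - 6y + y^2.
dAVC/dy = -6 + 2y = 0 gives y = 3. min AVC = 37 - 6·3 + 3^2 = 28.
The firm shuts down for any P below $28.

$28 per unit, at y = 3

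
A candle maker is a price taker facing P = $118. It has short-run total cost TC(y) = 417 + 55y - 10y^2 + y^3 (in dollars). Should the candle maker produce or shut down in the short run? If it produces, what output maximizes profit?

Produce at y = 9

From TC, MC = TC'(y) = 55 - 20y + 3y^2 and AVC = VC/y = 55 - 10y + y^2.
The AVC parabola has its vertex at y = 10/2 = 5, where AVC = 55 - 10·5 + 5^2 = $30.
Since P = $118 ≥ min AVC = $30, price covers variable cost and the firm should produce.
Set P = MC: 118 = 55 - 20y + 3y^2 → -63 - 20y + 3y^2 = 0. The roots are y = -7/3 and y = 9; the profit-maximizing output is on the rising part of MC, so y* = 9.
Check: AVC at y = 9 is $46 ≤ P, so revenue covers variable cost.
Profit = P·y − TC = 118·9 − 831 = $231.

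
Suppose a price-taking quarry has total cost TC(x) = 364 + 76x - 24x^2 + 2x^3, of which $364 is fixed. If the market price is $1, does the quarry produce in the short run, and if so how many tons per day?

From TC, MC = TC'(x) = 76 - 48x + 6x^2 and AVC = VC/x = 76 - 24x + 2x^2.
The AVC parabola has its vertex at x = 24/4 = 6, where AVC = 76 - 24·6 + 2·6^2 = $4.
Since P = $1 < min AVC = $4, price fails to cover variable cost at any output.
Best response: produce nothing and absorb the $364 fixed cost.

Shut down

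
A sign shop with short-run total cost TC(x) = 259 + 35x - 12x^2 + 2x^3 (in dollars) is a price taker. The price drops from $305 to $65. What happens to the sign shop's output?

MC = 35 - 24x + 6x^2; the shutdown threshold is min AVC = $17 (at x = 3).
With P = $305 above the shutdown price, P = MC gives x = 9.
At P = $65 ≥ min AVC, set P = MC: x = 5. The firm stays open but cuts output.

Output falls from 9 to 5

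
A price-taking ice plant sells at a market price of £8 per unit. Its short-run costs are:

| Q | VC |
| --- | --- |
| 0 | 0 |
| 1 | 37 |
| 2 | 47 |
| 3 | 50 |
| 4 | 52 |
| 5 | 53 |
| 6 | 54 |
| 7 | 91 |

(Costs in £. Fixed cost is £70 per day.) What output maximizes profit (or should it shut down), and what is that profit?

Profit at each row (π = 8Q − TC): Q=0: -70; Q=1: -99; Q=2: -101; Q=3: -96; Q=4: -90; Q=5: -83; Q=6: -76; Q=7: -105.
Profit is highest at Q = 0. Equivalently, the lowest AVC in the table is 54/6 ≈ £9 at Q = 6, and P = £8 falls below it — price never covers variable cost, so the firm shuts down and loses only its fixed cost.

Q = 0 (shut down); profit = -£70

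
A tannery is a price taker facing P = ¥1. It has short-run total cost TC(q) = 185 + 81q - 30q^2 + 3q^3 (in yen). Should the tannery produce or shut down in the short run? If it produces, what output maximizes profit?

Strip out fixed cost: VC = 81q - 30q^2 + 3q^3. Then AVC = 81 - 30q + 3q^2 and MC = 81 - 60q + 9q^2.
AVC is minimized where dAVC/dq = -30 + 6q = 0, at q = 5; min AVC = 81 - 30·5 + 3·5^2 = ¥6.
Since P = ¥1 < min AVC = ¥6, price fails to cover variable cost at any output.
Shutting down limits the loss to fixed cost, ¥185.

Shut down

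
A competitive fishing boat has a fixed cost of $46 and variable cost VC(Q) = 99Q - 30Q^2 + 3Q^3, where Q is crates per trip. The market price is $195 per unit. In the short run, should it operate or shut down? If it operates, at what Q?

Produce at Q = 8

Variable cost is VC = 99Q - 30Q^2 + 3Q^3, so AVC = VC/Q = 99 - 30Q + 3Q^2 and MC = dTC/dQ = 99 - 60Q + 9Q^2.
AVC is minimized where dAVC/dQ = -30 + 6Q = 0, at Q = 5; min AVC = 99 - 30·5 + 3·5^2 = $24.
Since P = $195 ≥ min AVC = $24, price covers variable cost and the firm should produce.
P = MC gives -96 - 60Q + 9Q^2 = 0, with roots -4/3 and 8. Take the larger (rising MC): Q* = 8.
Check: AVC at Q = 8 is $51 ≤ P, so revenue covers variable cost.
Profit = P·Q − TC = 195·8 − 454 = $1106.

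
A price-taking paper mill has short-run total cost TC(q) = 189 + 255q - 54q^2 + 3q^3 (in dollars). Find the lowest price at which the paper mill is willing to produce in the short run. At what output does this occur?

The shutdown price is the minimum of AVC. VC = 255q - 54q^2 + 3q^3, so AVC = 255 - 54q + 3q^2.
dAVC/dq = -54 + 6q = 0 gives q = 9. min AVC = 255 - 54·9 + 3·9^2 = 12.
So the shutdown price is $12.

$12 per unit, at q = 9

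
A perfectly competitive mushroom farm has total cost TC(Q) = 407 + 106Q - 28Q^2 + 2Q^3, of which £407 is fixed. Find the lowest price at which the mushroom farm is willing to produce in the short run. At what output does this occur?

The firm shuts down when price falls below the minimum of average variable cost. AVC = VC/Q = 106 - 28Q + 2Q^2.
dAVC/dQ = -28 + 4Q = 0 gives Q = 7. min AVC = 106 - 28·7 + 2·7^2 = 8.
The firm shuts down for any P below £8.

£8 per unit, at Q = 7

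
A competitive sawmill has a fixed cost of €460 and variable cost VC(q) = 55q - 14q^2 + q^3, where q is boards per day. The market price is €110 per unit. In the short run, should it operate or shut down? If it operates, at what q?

Strip out fixed cost: VC = 55q - 14q^2 + q^3. Then AVC = 55 - 14q + q^2 and MC = 55 - 28q + 3q^2.
AVC is minimized where dAVC/dq = -14 + 2q = 0, at q = 7; min AVC = 55 - 14·7 + 7^2 = €6.
Since P = €110 ≥ min AVC = €6, price covers variable cost and the firm should produce.
Set P = MC: 110 = 55 - 28q + 3q^2 → -55 - 28q + 3q^2 = 0. The roots are q = -5/3 and q = 11; the profit-maximizing output is on the rising part of MC, so q* = 11.
Check: AVC at q = 11 is €22 ≤ P, so revenue covers variable cost.
Profit = P·q − TC = 110·11 − 702 = €508.

Produce at q = 11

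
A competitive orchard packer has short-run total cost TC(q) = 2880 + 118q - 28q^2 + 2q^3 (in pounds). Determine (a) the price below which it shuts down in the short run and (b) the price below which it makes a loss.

Shutdown price = min AVC. AVC = 118 - 28q + 2q^2, with vertex at q = 7 and minimum £20.
ATC = 2880/q + 118 - 28q + 2q^2. Setting dATC/dq = −2880/q^2 − 28 + 4q = 0 gives q = 12 (since 4·12^3 − 28·12^2 = 2880).
min ATC = 2880/12 + 118 − 28·12 + 2·12^2 = £310. That is the break-even price.
For £20 ≤ P < £310 the firm produces at a loss; below £20 it shuts down.

Shutdown price = £20; break-even price = £310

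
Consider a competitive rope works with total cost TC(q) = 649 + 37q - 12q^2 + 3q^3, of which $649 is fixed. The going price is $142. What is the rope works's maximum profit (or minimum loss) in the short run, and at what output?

Profit = -$199 at q = 5

AVC = 37 - 12q + 3q^2 has its minimum $25 at q = 2; price $142 clears that bar, so the firm operates.
With MC = 37 - 24q + 9q^2, P = MC on the upward-sloping part at q* = 5.
TR = 142·5 = 710. TC = 649 + 260 = 909. Profit = 710 − 909 = -$199.
Shutting down would mean losing the fixed cost of $649, so operating at a loss of $199 is better by $450.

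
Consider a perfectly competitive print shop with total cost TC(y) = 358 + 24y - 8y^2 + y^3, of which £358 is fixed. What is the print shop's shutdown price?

£8 per unit

Short-run supply begins at min AVC. From VC = 24y - 8y^2 + y^3, AVC = 24 - 8y + y^2.
At the minimum of AVC, MC = AVC. MC = 24 - 16y + 3y^2; setting MC = AVC gives 2y^2 - 8y = 0, so y = 4. min AVC = 8.
The firm shuts down for any P below £8.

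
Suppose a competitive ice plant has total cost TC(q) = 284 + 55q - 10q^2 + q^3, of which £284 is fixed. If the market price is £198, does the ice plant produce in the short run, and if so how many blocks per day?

Produce at q = 11

Variable cost is VC = 55q - 10q^2 + q^3, so AVC = VC/q = 55 - 10q + q^2 and MC = dTC/dq = 55 - 20q + 3q^2.
AVC hits its minimum where MC = AVC, at q = 5, giving min AVC = 55 - 10·5 + 5^2 = £30.
Since P = £198 ≥ min AVC = £30, price covers variable cost and the firm should produce.
Solving P = MC: -143 - 20q + 3q^2 = 0 ⇒ q = -13/3 or 11. On the upward-sloping branch, q* = 11.
Check: AVC at q = 11 is £66 ≤ P, so revenue covers variable cost.
Profit = P·q − TC = 198·11 − 1010 = £1168.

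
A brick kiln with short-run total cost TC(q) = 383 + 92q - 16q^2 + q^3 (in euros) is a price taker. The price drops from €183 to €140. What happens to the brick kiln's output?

Output falls from 13 to 12

MC = 92 - 32q + 3q^2; the shutdown threshold is min AVC = €28 (at q = 8).
With P = €183 above the shutdown price, P = MC gives q = 13.
At P = €140 ≥ min AVC, set P = MC: q = 12. The firm stays open but cuts output.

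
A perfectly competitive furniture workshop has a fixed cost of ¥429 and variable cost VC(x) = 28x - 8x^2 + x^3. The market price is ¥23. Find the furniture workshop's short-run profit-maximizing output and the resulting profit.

AVC = 28 - 8x + x^2; min AVC = ¥12 at x = 4. Since P = ¥23 ≥ min AVC, the firm produces.
With MC = 28 - 16x + 3x^2, P = MC on the upward-sloping part at x* = 5.
TR = 23·5 = 115. TC = 429 + 65 = 494. Profit = 115 − 494 = -¥379.
By producing, the firm covers all variable cost plus ¥50 of fixed cost; shutting down would lose the full ¥429.

Profit = -¥379 at x = 5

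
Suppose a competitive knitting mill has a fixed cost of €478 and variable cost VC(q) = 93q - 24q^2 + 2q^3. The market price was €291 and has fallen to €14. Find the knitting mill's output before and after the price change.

Output falls from 11 to 0 (the firm shuts down)

AVC = 93 - 24q + 2q^2, minimized at q = 6 where min AVC = €21. MC = 93 - 48q + 6q^2.
With P = €291 above the shutdown price, P = MC gives q = 11.
At P = €14 < min AVC = €21, price no longer covers variable cost at any output, so the firm shuts down: q = 0.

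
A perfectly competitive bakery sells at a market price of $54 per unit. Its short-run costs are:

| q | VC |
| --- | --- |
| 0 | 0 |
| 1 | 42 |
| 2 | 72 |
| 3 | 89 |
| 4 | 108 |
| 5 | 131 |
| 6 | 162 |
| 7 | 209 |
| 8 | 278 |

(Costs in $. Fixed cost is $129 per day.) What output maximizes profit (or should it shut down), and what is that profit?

q = 7; profit = $40

Compute π = P·q − TC at each output: q=0: -129; q=1: -117; q=2: -93; q=3: -56; q=4: -21; q=5: 10; q=6: 33; q=7: 40; q=8: 25.
Profit is maximized at q = 7. AVC there is 209/7 = $29.86 ≤ P, so producing beats shutting down (which would give -$129).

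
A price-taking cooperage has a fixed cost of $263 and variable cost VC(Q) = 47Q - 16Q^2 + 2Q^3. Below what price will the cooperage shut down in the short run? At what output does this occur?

The firm shuts down when price falls below the minimum of average variable cost. AVC = VC/Q = 47 - 16Q + 2Q^2.
At the minimum of AVC, MC = AVC. MC = 47 - 32Q + 6Q^2; setting MC = AVC gives 4Q^2 - 16Q = 0, so Q = 4. min AVC = 15.
So the shutdown price is $15.

$15 per unit, at Q = 4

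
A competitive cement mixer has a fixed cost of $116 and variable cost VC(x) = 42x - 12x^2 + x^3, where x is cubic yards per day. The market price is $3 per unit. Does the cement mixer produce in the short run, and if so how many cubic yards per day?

From TC, MC = TC'(x) = 42 - 24x + 3x^2 and AVC = VC/x = 42 - 12x + x^2.
AVC hits its minimum where MC = AVC, at x = 6, giving min AVC = 42 - 12·6 + 6^2 = $6.
Since P = $3 < min AVC = $6, price fails to cover variable cost at any output.
The firm minimizes its loss by shutting down and losing only its fixed cost of $116.

Shut down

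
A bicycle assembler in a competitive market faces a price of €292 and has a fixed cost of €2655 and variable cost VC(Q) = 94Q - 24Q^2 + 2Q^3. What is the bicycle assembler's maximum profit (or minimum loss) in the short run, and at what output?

Profit = -€235 at Q = 11

AVC = 94 - 24Q + 2Q^2 has its minimum €22 at Q = 6; price €292 clears that bar, so the firm operates.
With MC = 94 - 48Q + 6Q^2, P = MC on the upward-sloping part at Q* = 11.
TR = 292·11 = 3212. TC = 2655 + 792 = 3447. Profit = 3212 − 3447 = -€235.
By producing, the firm covers all variable cost plus €2420 of fixed cost; shutting down would lose the full €2655.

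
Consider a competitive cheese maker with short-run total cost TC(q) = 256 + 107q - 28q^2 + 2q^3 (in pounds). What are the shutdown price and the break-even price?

AVC = 107 - 28q + 2q^2; minimized at q = 7, giving min AVC = £9. That is the shutdown price.
ATC = 256/q + 107 - 28q + 2q^2. Setting dATC/dq = −256/q^2 − 28 + 4q = 0 gives q = 8 (since 4·8^3 − 28·8^2 = 256).
min ATC = 256/8 + 107 − 28·8 + 2·8^2 = £43. That is the break-even price.
Between these two prices the firm operates at a loss; above £43 it earns a profit.

Shutdown price = £9; break-even price = £43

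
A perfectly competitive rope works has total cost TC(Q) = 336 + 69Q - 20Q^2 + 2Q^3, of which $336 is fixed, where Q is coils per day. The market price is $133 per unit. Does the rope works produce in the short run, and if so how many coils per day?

Produce at Q = 8

Strip out fixed cost: VC = 69Q - 20Q^2 + 2Q^3. Then AVC = 69 - 20Q + 2Q^2 and MC = 69 - 40Q + 6Q^2.
AVC is minimized where dAVC/dQ = -20 + 4Q = 0, at Q = 5; min AVC = 69 - 20·5 + 2·5^2 = $19.
P = $133 exceeds min AVC = $19, so the firm stays open.
P = MC gives -64 - 40Q + 6Q^2 = 0, with roots -4/3 and 8. Take the larger (rising MC): Q* = 8.
Check: AVC at Q = 8 is $37 ≤ P, so revenue covers variable cost.
Profit = P·Q − TC = 133·8 − 632 = $432.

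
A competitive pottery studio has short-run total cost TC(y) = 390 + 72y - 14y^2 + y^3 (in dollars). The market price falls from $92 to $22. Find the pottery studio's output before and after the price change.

Output falls from 10 to 0 (the firm shuts down)

AVC = 72 - 14y + y^2, minimized at y = 7 where min AVC = $23. MC = 72 - 28y + 3y^2.
At P = $92 ≥ min AVC, set P = MC on the rising branch: y = 10.
At P = $22 < min AVC = $23, price no longer covers variable cost at any output, so the firm shuts down: y = 0.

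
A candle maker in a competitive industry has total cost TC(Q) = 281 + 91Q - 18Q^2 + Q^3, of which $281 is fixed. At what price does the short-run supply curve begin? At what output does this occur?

The shutdown price is the minimum of AVC. VC = 91Q - 18Q^2 + Q^3, so AVC = 91 - 18Q + Q^2.
At the minimum of AVC, MC = AVC. MC = 91 - 36Q + 3Q^2; setting MC = AVC gives 2Q^2 - 18Q = 0, so Q = 9. min AVC = 10.
For P < $10 the firm produces nothing.

$10 per unit, at Q = 9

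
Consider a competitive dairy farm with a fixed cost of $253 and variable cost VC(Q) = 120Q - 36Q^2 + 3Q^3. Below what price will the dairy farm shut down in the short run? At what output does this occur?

$12 per unit, at Q = 6

The firm shuts down when price falls below the minimum of average variable cost. AVC = VC/Q = 120 - 36Q + 3Q^2.
dAVC/dQ = -36 + 6Q = 0 gives Q = 6. min AVC = 120 - 36·6 + 3·6^2 = 12.
The firm shuts down for any P below $12.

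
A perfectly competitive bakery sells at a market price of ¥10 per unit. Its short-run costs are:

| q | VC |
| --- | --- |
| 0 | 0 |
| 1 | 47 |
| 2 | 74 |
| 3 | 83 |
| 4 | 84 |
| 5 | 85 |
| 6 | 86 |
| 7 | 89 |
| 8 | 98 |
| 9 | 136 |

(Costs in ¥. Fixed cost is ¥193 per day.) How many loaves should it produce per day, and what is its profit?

Profit at each row (π = 10q − TC): q=0: -193; q=1: -230; q=2: -247; q=3: -246; q=4: -237; q=5: -228; q=6: -219; q=7: -212; q=8: -211; q=9: -239.
Profit is highest at q = 0. Equivalently, the lowest AVC in the table is 98/8 ≈ ¥12.25 at q = 8, and P = ¥10 falls below it — price never covers variable cost, so the firm shuts down and loses only its fixed cost.

q = 0 (shut down); profit = -¥193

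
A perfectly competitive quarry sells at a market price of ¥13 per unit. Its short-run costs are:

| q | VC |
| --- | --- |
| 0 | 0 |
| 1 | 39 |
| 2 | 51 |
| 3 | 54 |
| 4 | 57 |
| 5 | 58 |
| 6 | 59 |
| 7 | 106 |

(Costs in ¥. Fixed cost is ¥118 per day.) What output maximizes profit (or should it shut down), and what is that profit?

Profit at each row (π = 13q − TC): q=0: -118; q=1: -144; q=2: -143; q=3: -133; q=4: -123; q=5: -111; q=6: -99; q=7: -133.
Profit is maximized at q = 6. AVC there is 59/6 = ¥9.83 ≤ P, so producing beats shutting down (which would give -¥118).

q = 6; profit = -¥99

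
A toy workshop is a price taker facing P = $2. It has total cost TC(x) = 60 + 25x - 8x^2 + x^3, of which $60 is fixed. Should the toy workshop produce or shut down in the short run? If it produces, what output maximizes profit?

Shut down

From TC, MC = TC'(x) = 25 - 16x + 3x^2 and AVC = VC/x = 25 - 8x + x^2.
AVC is minimized where dAVC/dx = -8 + 2x = 0, at x = 4; min AVC = 25 - 8·4 + 4^2 = $9.
Since P = $2 < min AVC = $9, price fails to cover variable cost at any output.
The firm minimizes its loss by shutting down and losing only its fixed cost of $60.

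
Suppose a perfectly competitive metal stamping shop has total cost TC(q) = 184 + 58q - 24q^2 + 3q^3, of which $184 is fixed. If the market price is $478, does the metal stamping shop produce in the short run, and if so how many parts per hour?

From TC, MC = TC'(q) = 58 - 48q + 9q^2 and AVC = VC/q = 58 - 24q + 3q^2.
The AVC parabola has its vertex at q = 24/6 = 4, where AVC = 58 - 24·4 + 3·4^2 = $10.
P = $478 exceeds min AVC = $10, so the firm stays open.
Set P = MC: 478 = 58 - 48q + 9q^2 → -420 - 48q + 9q^2 = 0. The roots are q = -14/3 and q = 10; the profit-maximizing output is on the rising part of MC, so q* = 10.
Check: AVC at q = 10 is $118 ≤ P, so revenue covers variable cost.
Profit = P·q − TC = 478·10 − 1364 = $3416.

Produce at q = 10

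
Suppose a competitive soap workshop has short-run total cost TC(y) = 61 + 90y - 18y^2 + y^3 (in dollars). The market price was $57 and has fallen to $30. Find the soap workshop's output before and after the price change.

AVC = 90 - 18y + y^2, minimized at y = 9 where min AVC = $9. MC = 90 - 36y + 3y^2.
With P = $57 above the shutdown price, P = MC gives y = 11.
At P = $30 ≥ min AVC, set P = MC: y = 10. The firm stays open but cuts output.

Output falls from 11 to 10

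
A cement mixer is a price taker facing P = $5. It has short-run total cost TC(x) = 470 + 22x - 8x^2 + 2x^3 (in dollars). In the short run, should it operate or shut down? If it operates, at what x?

From TC, MC = TC'(x) = 22 - 16x + 6x^2 and AVC = VC/x = 22 - 8x + 2x^2.
The AVC parabola has its vertex at x = 8/4 = 2, where AVC = 22 - 8·2 + 2·2^2 = $14.
With P < min AVC ($5 < $14), every unit sold adds to the loss.
The firm minimizes its loss by shutting down and losing only its fixed cost of $470.

Shut down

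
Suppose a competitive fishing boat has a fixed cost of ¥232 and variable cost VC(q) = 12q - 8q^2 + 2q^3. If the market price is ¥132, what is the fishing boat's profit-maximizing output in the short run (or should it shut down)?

Produce at q = 6

Strip out fixed cost: VC = 12q - 8q^2 + 2q^3. Then AVC = 12 - 8q + 2q^2 and MC = 12 - 16q + 6q^2.
AVC is minimized where dAVC/dq = -8 + 4q = 0, at q = 2; min AVC = 12 - 8·2 + 2·2^2 = ¥4.
Since P = ¥132 ≥ min AVC = ¥4, price covers variable cost and the firm should produce.
Solving P = MC: -120 - 16q + 6q^2 = 0 ⇒ q = -10/3 or 6. On the upward-sloping branch, q* = 6.
Check: AVC at q = 6 is ¥36 ≤ P, so revenue covers variable cost.
Profit = P·q − TC = 132·6 − 448 = ¥344.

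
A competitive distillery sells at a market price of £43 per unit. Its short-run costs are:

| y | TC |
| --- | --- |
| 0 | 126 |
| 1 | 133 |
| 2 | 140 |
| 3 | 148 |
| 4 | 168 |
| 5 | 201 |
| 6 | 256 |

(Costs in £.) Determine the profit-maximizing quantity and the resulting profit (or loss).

Compute π = P·y − TC at each output: y=0: -126; y=1: -90; y=2: -54; y=3: -19; y=4: 4; y=5: 14; y=6: 2.
Profit is maximized at y = 5. AVC there is 75/5 = £15 ≤ P, so producing beats shutting down (which would give -£126).

y = 5; profit = £14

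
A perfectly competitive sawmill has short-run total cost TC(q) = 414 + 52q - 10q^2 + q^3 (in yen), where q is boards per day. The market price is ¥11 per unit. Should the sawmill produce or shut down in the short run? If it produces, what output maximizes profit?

Variable cost is VC = 52q - 10q^2 + q^3, so AVC = VC/q = 52 - 10q + q^2 and MC = dTC/dq = 52 - 20q + 3q^2.
AVC is minimized where dAVC/dq = -10 + 2q = 0, at q = 5; min AVC = 52 - 10·5 + 5^2 = ¥27.
Since P = ¥11 < min AVC = ¥27, price fails to cover variable cost at any output.
The firm minimizes its loss by shutting down and losing only its fixed cost of ¥414.

Shut down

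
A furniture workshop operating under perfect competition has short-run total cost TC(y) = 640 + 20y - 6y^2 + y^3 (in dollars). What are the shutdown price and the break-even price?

Shutdown price = min AVC. AVC = 20 - 6y + y^2, with vertex at y = 3 and minimum $11.
ATC = 640/y + 20 - 6y + y^2. Setting dATC/dy = −640/y^2 − 6 + 2y = 0 gives y = 8 (since 2·8^3 − 6·8^2 = 640).
min ATC = 640/8 + 20 − 6·8 + 8^2 = $116. That is the break-even price.
Between these two prices the firm operates at a loss; above $116 it earns a profit.

Shutdown price = $11; break-even price = $116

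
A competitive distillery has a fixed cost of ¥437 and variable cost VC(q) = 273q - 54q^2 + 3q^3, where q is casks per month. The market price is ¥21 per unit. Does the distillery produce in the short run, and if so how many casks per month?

From TC, MC = TC'(q) = 273 - 108q + 9q^2 and AVC = VC/q = 273 - 54q + 3q^2.
AVC is minimized where dAVC/dq = -54 + 6q = 0, at q = 9; min AVC = 273 - 54·9 + 3·9^2 = ¥30.
Since P = ¥21 < min AVC = ¥30, price fails to cover variable cost at any output.
Best response: produce nothing and absorb the ¥437 fixed cost.

Shut down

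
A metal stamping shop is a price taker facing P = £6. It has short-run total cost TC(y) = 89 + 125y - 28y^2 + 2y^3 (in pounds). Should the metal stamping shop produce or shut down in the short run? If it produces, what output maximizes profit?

Shut down

Strip out fixed cost: VC = 125y - 28y^2 + 2y^3. Then AVC = 125 - 28y + 2y^2 and MC = 125 - 56y + 6y^2.
AVC hits its minimum where MC = AVC, at y = 7, giving min AVC = 125 - 28·7 + 2·7^2 = £27.
With P < min AVC (£6 < £27), every unit sold adds to the loss.
The firm minimizes its loss by shutting down and losing only its fixed cost of £89.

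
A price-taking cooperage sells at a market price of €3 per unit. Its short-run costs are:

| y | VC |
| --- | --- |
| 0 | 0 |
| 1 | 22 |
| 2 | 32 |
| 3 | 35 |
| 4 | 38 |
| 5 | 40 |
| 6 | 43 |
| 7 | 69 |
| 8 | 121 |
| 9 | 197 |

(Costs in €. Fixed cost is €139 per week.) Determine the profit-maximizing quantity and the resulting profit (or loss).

y = 0 (shut down); profit = -€139

Compute π = P·y − TC at each output: y=0: -139; y=1: -158; y=2: -165; y=3: -165; y=4: -165; y=5: -164; y=6: -164; y=7: -187; y=8: -236; y=9: -309.
Profit is highest at y = 0. Equivalently, the lowest AVC in the table is 43/6 ≈ €7.17 at y = 6, and P = €3 falls below it — price never covers variable cost, so the firm shuts down and loses only its fixed cost.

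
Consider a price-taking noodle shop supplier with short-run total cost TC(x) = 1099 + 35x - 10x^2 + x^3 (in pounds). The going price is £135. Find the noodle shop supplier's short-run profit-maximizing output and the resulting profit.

AVC = 35 - 10x + x^2 has its minimum £10 at x = 5; price £135 clears that bar, so the firm operates.
MC = 35 - 20x + 3x^2. Setting P = MC and taking the root on the rising branch gives x* = 10.
TR = 135·10 = 1350. TC = 1099 + 350 = 1449. Profit = 1350 − 1449 = -£99.
By producing, the firm covers all variable cost plus £1000 of fixed cost; shutting down would lose the full £1099.

Profit = -£99 at x = 10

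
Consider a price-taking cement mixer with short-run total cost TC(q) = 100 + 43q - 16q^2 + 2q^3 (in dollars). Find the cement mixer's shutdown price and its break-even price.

Shutdown price = $11; break-even price = $33

AVC = 43 - 16q + 2q^2; minimized at q = 4, giving min AVC = $11. That is the shutdown price.
ATC = 100/q + 43 - 16q + 2q^2. Setting dATC/dq = −100/q^2 − 16 + 4q = 0 gives q = 5 (since 4·5^3 − 16·5^2 = 100).
min ATC = 100/5 + 43 − 16·5 + 2·5^2 = $33. That is the break-even price.
Between these two prices the firm operates at a loss; above $33 it earns a profit.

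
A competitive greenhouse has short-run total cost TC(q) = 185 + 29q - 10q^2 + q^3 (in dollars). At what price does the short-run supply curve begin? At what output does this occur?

Short-run supply begins at min AVC. From VC = 29q - 10q^2 + q^3, AVC = 29 - 10q + q^2.
At the minimum of AVC, MC = AVC. MC = 29 - 20q + 3q^2; setting MC = AVC gives 2q^2 - 10q = 0, so q = 5. min AVC = 4.
For P < $4 the firm produces nothing.

$4 per unit, at q = 5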